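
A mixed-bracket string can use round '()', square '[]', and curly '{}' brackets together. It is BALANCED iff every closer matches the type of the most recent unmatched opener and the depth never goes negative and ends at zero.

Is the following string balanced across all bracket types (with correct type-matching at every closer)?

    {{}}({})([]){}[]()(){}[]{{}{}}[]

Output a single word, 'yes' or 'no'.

Answer: yes

Derivation:
pos 0: push '{'; stack = {
pos 1: push '{'; stack = {{
pos 2: '}' matches '{'; pop; stack = {
pos 3: '}' matches '{'; pop; stack = (empty)
pos 4: push '('; stack = (
pos 5: push '{'; stack = ({
pos 6: '}' matches '{'; pop; stack = (
pos 7: ')' matches '('; pop; stack = (empty)
pos 8: push '('; stack = (
pos 9: push '['; stack = ([
pos 10: ']' matches '['; pop; stack = (
pos 11: ')' matches '('; pop; stack = (empty)
pos 12: push '{'; stack = {
pos 13: '}' matches '{'; pop; stack = (empty)
pos 14: push '['; stack = [
pos 15: ']' matches '['; pop; stack = (empty)
pos 16: push '('; stack = (
pos 17: ')' matches '('; pop; stack = (empty)
pos 18: push '('; stack = (
pos 19: ')' matches '('; pop; stack = (empty)
pos 20: push '{'; stack = {
pos 21: '}' matches '{'; pop; stack = (empty)
pos 22: push '['; stack = [
pos 23: ']' matches '['; pop; stack = (empty)
pos 24: push '{'; stack = {
pos 25: push '{'; stack = {{
pos 26: '}' matches '{'; pop; stack = {
pos 27: push '{'; stack = {{
pos 28: '}' matches '{'; pop; stack = {
pos 29: '}' matches '{'; pop; stack = (empty)
pos 30: push '['; stack = [
pos 31: ']' matches '['; pop; stack = (empty)
end: stack empty → VALID
Verdict: properly nested → yes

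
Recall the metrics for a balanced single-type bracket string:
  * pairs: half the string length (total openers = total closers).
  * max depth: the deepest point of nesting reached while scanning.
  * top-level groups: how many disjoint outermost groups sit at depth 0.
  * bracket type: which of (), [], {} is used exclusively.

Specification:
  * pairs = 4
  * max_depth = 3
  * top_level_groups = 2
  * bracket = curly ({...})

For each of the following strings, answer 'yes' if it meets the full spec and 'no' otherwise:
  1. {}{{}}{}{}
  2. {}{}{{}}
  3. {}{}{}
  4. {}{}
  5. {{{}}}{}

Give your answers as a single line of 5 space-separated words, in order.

String 1 '{}{{}}{}{}': depth seq [1 0 1 2 1 0 1 0 1 0]
  -> pairs=5 depth=2 groups=4 -> no
String 2 '{}{}{{}}': depth seq [1 0 1 0 1 2 1 0]
  -> pairs=4 depth=2 groups=3 -> no
String 3 '{}{}{}': depth seq [1 0 1 0 1 0]
  -> pairs=3 depth=1 groups=3 -> no
String 4 '{}{}': depth seq [1 0 1 0]
  -> pairs=2 depth=1 groups=2 -> no
String 5 '{{{}}}{}': depth seq [1 2 3 2 1 0 1 0]
  -> pairs=4 depth=3 groups=2 -> yes

Answer: no no no no yes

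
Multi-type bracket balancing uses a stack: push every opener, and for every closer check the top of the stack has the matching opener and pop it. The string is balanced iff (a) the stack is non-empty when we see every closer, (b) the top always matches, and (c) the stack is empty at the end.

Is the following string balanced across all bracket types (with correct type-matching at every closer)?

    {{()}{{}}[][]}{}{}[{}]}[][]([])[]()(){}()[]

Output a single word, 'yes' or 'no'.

pos 0: push '{'; stack = {
pos 1: push '{'; stack = {{
pos 2: push '('; stack = {{(
pos 3: ')' matches '('; pop; stack = {{
pos 4: '}' matches '{'; pop; stack = {
pos 5: push '{'; stack = {{
pos 6: push '{'; stack = {{{
pos 7: '}' matches '{'; pop; stack = {{
pos 8: '}' matches '{'; pop; stack = {
pos 9: push '['; stack = {[
pos 10: ']' matches '['; pop; stack = {
pos 11: push '['; stack = {[
pos 12: ']' matches '['; pop; stack = {
pos 13: '}' matches '{'; pop; stack = (empty)
pos 14: push '{'; stack = {
pos 15: '}' matches '{'; pop; stack = (empty)
pos 16: push '{'; stack = {
pos 17: '}' matches '{'; pop; stack = (empty)
pos 18: push '['; stack = [
pos 19: push '{'; stack = [{
pos 20: '}' matches '{'; pop; stack = [
pos 21: ']' matches '['; pop; stack = (empty)
pos 22: saw closer '}' but stack is empty → INVALID
Verdict: unmatched closer '}' at position 22 → no

Answer: no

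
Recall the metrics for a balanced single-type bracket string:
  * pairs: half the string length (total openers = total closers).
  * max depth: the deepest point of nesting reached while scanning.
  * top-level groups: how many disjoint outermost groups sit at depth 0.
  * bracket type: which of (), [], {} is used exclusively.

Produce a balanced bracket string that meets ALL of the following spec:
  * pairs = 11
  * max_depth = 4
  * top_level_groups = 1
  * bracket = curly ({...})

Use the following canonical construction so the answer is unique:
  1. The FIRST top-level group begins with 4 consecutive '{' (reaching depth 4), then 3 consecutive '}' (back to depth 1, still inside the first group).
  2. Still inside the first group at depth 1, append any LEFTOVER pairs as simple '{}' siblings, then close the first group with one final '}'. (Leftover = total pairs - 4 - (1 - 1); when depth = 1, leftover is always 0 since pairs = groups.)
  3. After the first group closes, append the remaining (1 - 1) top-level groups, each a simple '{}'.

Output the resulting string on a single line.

Spec: pairs=11 depth=4 groups=1
Leftover pairs = 11 - 4 - (1-1) = 7
First group: deep chain of depth 4 + 7 sibling pairs
Remaining 0 groups: simple '{}' each

Answer: {{{{}}}{}{}{}{}{}{}{}}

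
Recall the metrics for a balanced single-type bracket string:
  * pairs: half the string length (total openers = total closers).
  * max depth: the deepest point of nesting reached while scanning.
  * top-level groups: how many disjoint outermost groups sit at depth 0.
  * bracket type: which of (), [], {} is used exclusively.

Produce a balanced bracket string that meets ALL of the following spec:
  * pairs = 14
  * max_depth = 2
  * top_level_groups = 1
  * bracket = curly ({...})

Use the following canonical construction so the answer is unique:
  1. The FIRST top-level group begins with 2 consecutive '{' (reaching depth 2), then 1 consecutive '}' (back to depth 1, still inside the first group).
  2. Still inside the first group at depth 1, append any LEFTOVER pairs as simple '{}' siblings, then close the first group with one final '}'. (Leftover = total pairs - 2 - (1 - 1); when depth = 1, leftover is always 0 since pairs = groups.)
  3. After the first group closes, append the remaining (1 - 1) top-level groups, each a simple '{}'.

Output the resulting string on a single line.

Answer: {{}{}{}{}{}{}{}{}{}{}{}{}{}}

Derivation:
Spec: pairs=14 depth=2 groups=1
Leftover pairs = 14 - 2 - (1-1) = 12
First group: deep chain of depth 2 + 12 sibling pairs
Remaining 0 groups: simple '{}' each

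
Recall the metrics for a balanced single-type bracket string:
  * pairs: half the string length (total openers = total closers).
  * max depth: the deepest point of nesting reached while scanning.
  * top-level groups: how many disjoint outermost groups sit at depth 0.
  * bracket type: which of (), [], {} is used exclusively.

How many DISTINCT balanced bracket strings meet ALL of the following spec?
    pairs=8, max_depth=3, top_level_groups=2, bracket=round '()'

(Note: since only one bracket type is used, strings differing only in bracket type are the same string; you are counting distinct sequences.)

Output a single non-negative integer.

Spec: pairs=8 depth=3 groups=2
Count(depth <= 3) = 144
Count(depth <= 2) = 7
Count(depth == 3) = 144 - 7 = 137

Answer: 137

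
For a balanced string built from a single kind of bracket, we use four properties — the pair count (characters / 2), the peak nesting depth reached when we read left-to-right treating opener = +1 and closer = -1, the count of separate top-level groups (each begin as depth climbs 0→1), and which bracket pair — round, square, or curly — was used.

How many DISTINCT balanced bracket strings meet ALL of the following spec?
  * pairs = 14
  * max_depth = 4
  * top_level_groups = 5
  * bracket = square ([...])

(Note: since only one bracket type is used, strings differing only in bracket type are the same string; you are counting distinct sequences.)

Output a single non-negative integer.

Answer: 72095

Derivation:
Spec: pairs=14 depth=4 groups=5
Count(depth <= 4) = 111615
Count(depth <= 3) = 39520
Count(depth == 4) = 111615 - 39520 = 72095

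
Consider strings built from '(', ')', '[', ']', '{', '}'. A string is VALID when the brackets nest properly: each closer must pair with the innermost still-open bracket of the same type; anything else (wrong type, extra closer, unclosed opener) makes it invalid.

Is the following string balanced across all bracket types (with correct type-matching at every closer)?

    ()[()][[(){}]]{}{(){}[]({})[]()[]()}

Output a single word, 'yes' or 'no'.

pos 0: push '('; stack = (
pos 1: ')' matches '('; pop; stack = (empty)
pos 2: push '['; stack = [
pos 3: push '('; stack = [(
pos 4: ')' matches '('; pop; stack = [
pos 5: ']' matches '['; pop; stack = (empty)
pos 6: push '['; stack = [
pos 7: push '['; stack = [[
pos 8: push '('; stack = [[(
pos 9: ')' matches '('; pop; stack = [[
pos 10: push '{'; stack = [[{
pos 11: '}' matches '{'; pop; stack = [[
pos 12: ']' matches '['; pop; stack = [
pos 13: ']' matches '['; pop; stack = (empty)
pos 14: push '{'; stack = {
pos 15: '}' matches '{'; pop; stack = (empty)
pos 16: push '{'; stack = {
pos 17: push '('; stack = {(
pos 18: ')' matches '('; pop; stack = {
pos 19: push '{'; stack = {{
pos 20: '}' matches '{'; pop; stack = {
pos 21: push '['; stack = {[
pos 22: ']' matches '['; pop; stack = {
pos 23: push '('; stack = {(
pos 24: push '{'; stack = {({
pos 25: '}' matches '{'; pop; stack = {(
pos 26: ')' matches '('; pop; stack = {
pos 27: push '['; stack = {[
pos 28: ']' matches '['; pop; stack = {
pos 29: push '('; stack = {(
pos 30: ')' matches '('; pop; stack = {
pos 31: push '['; stack = {[
pos 32: ']' matches '['; pop; stack = {
pos 33: push '('; stack = {(
pos 34: ')' matches '('; pop; stack = {
pos 35: '}' matches '{'; pop; stack = (empty)
end: stack empty → VALID
Verdict: properly nested → yes

Answer: yes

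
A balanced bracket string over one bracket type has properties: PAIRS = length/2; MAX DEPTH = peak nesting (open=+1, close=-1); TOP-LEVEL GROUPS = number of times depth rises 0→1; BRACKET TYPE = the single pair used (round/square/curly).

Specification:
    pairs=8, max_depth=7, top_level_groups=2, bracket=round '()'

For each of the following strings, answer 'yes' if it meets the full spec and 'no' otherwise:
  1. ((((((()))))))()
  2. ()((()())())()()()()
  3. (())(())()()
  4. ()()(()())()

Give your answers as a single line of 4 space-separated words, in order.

Answer: yes no no no

Derivation:
String 1 '((((((()))))))()': depth seq [1 2 3 4 5 6 7 6 5 4 3 2 1 0 1 0]
  -> pairs=8 depth=7 groups=2 -> yes
String 2 '()((()())())()()()()': depth seq [1 0 1 2 3 2 3 2 1 2 1 0 1 0 1 0 1 0 1 0]
  -> pairs=10 depth=3 groups=6 -> no
String 3 '(())(())()()': depth seq [1 2 1 0 1 2 1 0 1 0 1 0]
  -> pairs=6 depth=2 groups=4 -> no
String 4 '()()(()())()': depth seq [1 0 1 0 1 2 1 2 1 0 1 0]
  -> pairs=6 depth=2 groups=4 -> no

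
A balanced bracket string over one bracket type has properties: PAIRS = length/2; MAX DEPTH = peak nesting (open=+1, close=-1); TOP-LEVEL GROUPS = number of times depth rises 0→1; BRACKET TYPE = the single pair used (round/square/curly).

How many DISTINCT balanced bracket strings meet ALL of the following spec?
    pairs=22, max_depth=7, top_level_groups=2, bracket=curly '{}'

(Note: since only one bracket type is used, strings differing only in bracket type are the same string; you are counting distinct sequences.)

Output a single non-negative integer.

Answer: 5821914031

Derivation:
Spec: pairs=22 depth=7 groups=2
Count(depth <= 7) = 14503236352
Count(depth <= 6) = 8681322321
Count(depth == 7) = 14503236352 - 8681322321 = 5821914031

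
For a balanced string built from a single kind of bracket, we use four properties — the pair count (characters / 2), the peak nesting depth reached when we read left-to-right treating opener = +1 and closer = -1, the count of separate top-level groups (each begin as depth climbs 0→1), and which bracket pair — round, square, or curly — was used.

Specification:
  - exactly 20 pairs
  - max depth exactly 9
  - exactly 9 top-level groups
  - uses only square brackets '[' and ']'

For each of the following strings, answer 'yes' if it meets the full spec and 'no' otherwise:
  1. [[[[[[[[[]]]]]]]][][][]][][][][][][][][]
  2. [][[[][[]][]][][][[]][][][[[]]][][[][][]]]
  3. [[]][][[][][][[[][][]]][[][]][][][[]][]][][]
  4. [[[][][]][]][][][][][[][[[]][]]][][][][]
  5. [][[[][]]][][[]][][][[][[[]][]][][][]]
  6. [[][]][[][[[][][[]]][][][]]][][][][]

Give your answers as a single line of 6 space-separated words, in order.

Answer: yes no no no no no

Derivation:
String 1 '[[[[[[[[[]]]]]]]][][][]][][][][][][][][]': depth seq [1 2 3 4 5 6 7 8 9 8 7 6 5 4 3 2 1 2 1 2 1 2 1 0 1 0 1 0 1 0 1 0 1 0 1 0 1 0 1 0]
  -> pairs=20 depth=9 groups=9 -> yes
String 2 '[][[[][[]][]][][][[]][][][[[]]][][[][][]]]': depth seq [1 0 1 2 3 2 3 4 3 2 3 2 1 2 1 2 1 2 3 2 1 2 1 2 1 2 3 4 3 2 1 2 1 2 3 2 3 2 3 2 1 0]
  -> pairs=21 depth=4 groups=2 -> no
String 3 '[[]][][[][][][[[][][]]][[][]][][][[]][]][][]': depth seq [1 2 1 0 1 0 1 2 1 2 1 2 1 2 3 4 3 4 3 4 3 2 1 2 3 2 3 2 1 2 1 2 1 2 3 2 1 2 1 0 1 0 1 0]
  -> pairs=22 depth=4 groups=5 -> no
String 4 '[[[][][]][]][][][][][[][[[]][]]][][][][]': depth seq [1 2 3 2 3 2 3 2 1 2 1 0 1 0 1 0 1 0 1 0 1 2 1 2 3 4 3 2 3 2 1 0 1 0 1 0 1 0 1 0]
  -> pairs=20 depth=4 groups=10 -> no
String 5 '[][[[][]]][][[]][][][[][[[]][]][][][]]': depth seq [1 0 1 2 3 2 3 2 1 0 1 0 1 2 1 0 1 0 1 0 1 2 1 2 3 4 3 2 3 2 1 2 1 2 1 2 1 0]
  -> pairs=19 depth=4 groups=7 -> no
String 6 '[[][]][[][[[][][[]]][][][]]][][][][]': depth seq [1 2 1 2 1 0 1 2 1 2 3 4 3 4 3 4 5 4 3 2 3 2 3 2 3 2 1 0 1 0 1 0 1 0 1 0]
  -> pairs=18 depth=5 groups=6 -> no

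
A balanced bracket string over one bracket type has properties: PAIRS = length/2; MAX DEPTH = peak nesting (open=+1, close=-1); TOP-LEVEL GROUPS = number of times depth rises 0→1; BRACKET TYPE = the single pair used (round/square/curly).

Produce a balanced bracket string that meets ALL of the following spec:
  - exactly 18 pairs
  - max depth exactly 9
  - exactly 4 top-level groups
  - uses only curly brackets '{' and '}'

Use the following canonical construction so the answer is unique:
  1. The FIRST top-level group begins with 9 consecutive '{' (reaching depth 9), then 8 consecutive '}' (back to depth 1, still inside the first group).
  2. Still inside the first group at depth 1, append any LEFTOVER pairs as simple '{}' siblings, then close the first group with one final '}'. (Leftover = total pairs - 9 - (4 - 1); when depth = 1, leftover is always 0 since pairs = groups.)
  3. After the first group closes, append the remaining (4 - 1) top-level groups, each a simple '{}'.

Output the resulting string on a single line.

Spec: pairs=18 depth=9 groups=4
Leftover pairs = 18 - 9 - (4-1) = 6
First group: deep chain of depth 9 + 6 sibling pairs
Remaining 3 groups: simple '{}' each

Answer: {{{{{{{{{}}}}}}}}{}{}{}{}{}{}}{}{}{}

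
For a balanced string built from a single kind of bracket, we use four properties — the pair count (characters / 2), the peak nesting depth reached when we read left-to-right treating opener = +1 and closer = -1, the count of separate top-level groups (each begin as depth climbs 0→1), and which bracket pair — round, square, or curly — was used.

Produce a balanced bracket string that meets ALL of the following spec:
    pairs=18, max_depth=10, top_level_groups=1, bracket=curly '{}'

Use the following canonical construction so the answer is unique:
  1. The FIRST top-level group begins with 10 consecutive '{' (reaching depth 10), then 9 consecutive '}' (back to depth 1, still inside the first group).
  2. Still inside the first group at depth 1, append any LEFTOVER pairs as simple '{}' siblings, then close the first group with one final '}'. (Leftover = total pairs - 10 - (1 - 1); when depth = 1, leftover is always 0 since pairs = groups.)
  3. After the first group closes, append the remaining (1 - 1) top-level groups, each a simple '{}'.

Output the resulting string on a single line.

Answer: {{{{{{{{{{}}}}}}}}}{}{}{}{}{}{}{}{}}

Derivation:
Spec: pairs=18 depth=10 groups=1
Leftover pairs = 18 - 10 - (1-1) = 8
First group: deep chain of depth 10 + 8 sibling pairs
Remaining 0 groups: simple '{}' each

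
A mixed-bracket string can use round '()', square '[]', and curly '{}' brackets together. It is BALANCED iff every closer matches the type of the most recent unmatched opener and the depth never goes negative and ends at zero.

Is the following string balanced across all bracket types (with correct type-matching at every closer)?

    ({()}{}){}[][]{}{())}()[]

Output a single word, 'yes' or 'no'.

pos 0: push '('; stack = (
pos 1: push '{'; stack = ({
pos 2: push '('; stack = ({(
pos 3: ')' matches '('; pop; stack = ({
pos 4: '}' matches '{'; pop; stack = (
pos 5: push '{'; stack = ({
pos 6: '}' matches '{'; pop; stack = (
pos 7: ')' matches '('; pop; stack = (empty)
pos 8: push '{'; stack = {
pos 9: '}' matches '{'; pop; stack = (empty)
pos 10: push '['; stack = [
pos 11: ']' matches '['; pop; stack = (empty)
pos 12: push '['; stack = [
pos 13: ']' matches '['; pop; stack = (empty)
pos 14: push '{'; stack = {
pos 15: '}' matches '{'; pop; stack = (empty)
pos 16: push '{'; stack = {
pos 17: push '('; stack = {(
pos 18: ')' matches '('; pop; stack = {
pos 19: saw closer ')' but top of stack is '{' (expected '}') → INVALID
Verdict: type mismatch at position 19: ')' closes '{' → no

Answer: no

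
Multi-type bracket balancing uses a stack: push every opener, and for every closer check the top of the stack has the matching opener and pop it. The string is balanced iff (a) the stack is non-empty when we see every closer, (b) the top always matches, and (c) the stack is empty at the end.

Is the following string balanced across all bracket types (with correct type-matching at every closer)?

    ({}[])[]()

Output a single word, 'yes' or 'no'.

Answer: yes

Derivation:
pos 0: push '('; stack = (
pos 1: push '{'; stack = ({
pos 2: '}' matches '{'; pop; stack = (
pos 3: push '['; stack = ([
pos 4: ']' matches '['; pop; stack = (
pos 5: ')' matches '('; pop; stack = (empty)
pos 6: push '['; stack = [
pos 7: ']' matches '['; pop; stack = (empty)
pos 8: push '('; stack = (
pos 9: ')' matches '('; pop; stack = (empty)
end: stack empty → VALID
Verdict: properly nested → yes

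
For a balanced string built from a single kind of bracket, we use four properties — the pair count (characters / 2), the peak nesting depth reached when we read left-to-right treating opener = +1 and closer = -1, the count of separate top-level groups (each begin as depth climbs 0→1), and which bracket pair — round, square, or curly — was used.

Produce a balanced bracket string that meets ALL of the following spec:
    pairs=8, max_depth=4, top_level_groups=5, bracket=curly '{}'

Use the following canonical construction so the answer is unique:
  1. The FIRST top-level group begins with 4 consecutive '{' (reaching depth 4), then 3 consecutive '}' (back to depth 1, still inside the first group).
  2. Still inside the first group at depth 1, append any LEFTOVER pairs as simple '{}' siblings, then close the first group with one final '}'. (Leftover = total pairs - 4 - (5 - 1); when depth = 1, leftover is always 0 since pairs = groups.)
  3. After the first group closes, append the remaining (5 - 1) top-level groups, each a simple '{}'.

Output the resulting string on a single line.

Spec: pairs=8 depth=4 groups=5
Leftover pairs = 8 - 4 - (5-1) = 0
First group: deep chain of depth 4 + 0 sibling pairs
Remaining 4 groups: simple '{}' each

Answer: {{{{}}}}{}{}{}{}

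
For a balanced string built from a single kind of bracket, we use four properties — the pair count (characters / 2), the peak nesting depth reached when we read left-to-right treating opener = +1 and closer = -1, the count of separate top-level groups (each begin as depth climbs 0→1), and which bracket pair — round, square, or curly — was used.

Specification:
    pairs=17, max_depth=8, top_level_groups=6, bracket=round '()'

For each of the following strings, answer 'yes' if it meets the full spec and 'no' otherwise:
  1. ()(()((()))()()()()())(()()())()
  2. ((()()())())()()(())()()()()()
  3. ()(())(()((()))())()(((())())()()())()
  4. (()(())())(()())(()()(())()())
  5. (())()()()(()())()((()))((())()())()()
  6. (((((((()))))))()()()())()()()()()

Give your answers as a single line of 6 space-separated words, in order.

String 1 '()(()((()))()()()()())(()()())()': depth seq [1 0 1 2 1 2 3 4 3 2 1 2 1 2 1 2 1 2 1 2 1 0 1 2 1 2 1 2 1 0 1 0]
  -> pairs=16 depth=4 groups=4 -> no
String 2 '((()()())())()()(())()()()()()': depth seq [1 2 3 2 3 2 3 2 1 2 1 0 1 0 1 0 1 2 1 0 1 0 1 0 1 0 1 0 1 0]
  -> pairs=15 depth=3 groups=9 -> no
String 3 '()(())(()((()))())()(((())())()()())()': depth seq [1 0 1 2 1 0 1 2 1 2 3 4 3 2 1 2 1 0 1 0 1 2 3 4 3 2 3 2 1 2 1 2 1 2 1 0 1 0]
  -> pairs=19 depth=4 groups=6 -> no
String 4 '(()(())())(()())(()()(())()())': depth seq [1 2 1 2 3 2 1 2 1 0 1 2 1 2 1 0 1 2 1 2 1 2 3 2 1 2 1 2 1 0]
  -> pairs=15 depth=3 groups=3 -> no
String 5 '(())()()()(()())()((()))((())()())()()': depth seq [1 2 1 0 1 0 1 0 1 0 1 2 1 2 1 0 1 0 1 2 3 2 1 0 1 2 3 2 1 2 1 2 1 0 1 0 1 0]
  -> pairs=19 depth=3 groups=10 -> no
String 6 '(((((((()))))))()()()())()()()()()': depth seq [1 2 3 4 5 6 7 8 7 6 5 4 3 2 1 2 1 2 1 2 1 2 1 0 1 0 1 0 1 0 1 0 1 0]
  -> pairs=17 depth=8 groups=6 -> yes

Answer: no no no no no yes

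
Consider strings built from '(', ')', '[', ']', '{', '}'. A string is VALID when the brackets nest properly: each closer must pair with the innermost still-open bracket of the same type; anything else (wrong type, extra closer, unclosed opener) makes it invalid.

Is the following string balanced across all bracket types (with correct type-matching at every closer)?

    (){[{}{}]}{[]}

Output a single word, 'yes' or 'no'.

pos 0: push '('; stack = (
pos 1: ')' matches '('; pop; stack = (empty)
pos 2: push '{'; stack = {
pos 3: push '['; stack = {[
pos 4: push '{'; stack = {[{
pos 5: '}' matches '{'; pop; stack = {[
pos 6: push '{'; stack = {[{
pos 7: '}' matches '{'; pop; stack = {[
pos 8: ']' matches '['; pop; stack = {
pos 9: '}' matches '{'; pop; stack = (empty)
pos 10: push '{'; stack = {
pos 11: push '['; stack = {[
pos 12: ']' matches '['; pop; stack = {
pos 13: '}' matches '{'; pop; stack = (empty)
end: stack empty → VALID
Verdict: properly nested → yes

Answer: yes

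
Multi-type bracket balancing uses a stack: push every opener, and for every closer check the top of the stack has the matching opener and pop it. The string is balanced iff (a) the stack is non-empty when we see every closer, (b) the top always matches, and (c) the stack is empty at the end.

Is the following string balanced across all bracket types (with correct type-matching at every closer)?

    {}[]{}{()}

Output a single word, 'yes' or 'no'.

Answer: yes

Derivation:
pos 0: push '{'; stack = {
pos 1: '}' matches '{'; pop; stack = (empty)
pos 2: push '['; stack = [
pos 3: ']' matches '['; pop; stack = (empty)
pos 4: push '{'; stack = {
pos 5: '}' matches '{'; pop; stack = (empty)
pos 6: push '{'; stack = {
pos 7: push '('; stack = {(
pos 8: ')' matches '('; pop; stack = {
pos 9: '}' matches '{'; pop; stack = (empty)
end: stack empty → VALID
Verdict: properly nested → yes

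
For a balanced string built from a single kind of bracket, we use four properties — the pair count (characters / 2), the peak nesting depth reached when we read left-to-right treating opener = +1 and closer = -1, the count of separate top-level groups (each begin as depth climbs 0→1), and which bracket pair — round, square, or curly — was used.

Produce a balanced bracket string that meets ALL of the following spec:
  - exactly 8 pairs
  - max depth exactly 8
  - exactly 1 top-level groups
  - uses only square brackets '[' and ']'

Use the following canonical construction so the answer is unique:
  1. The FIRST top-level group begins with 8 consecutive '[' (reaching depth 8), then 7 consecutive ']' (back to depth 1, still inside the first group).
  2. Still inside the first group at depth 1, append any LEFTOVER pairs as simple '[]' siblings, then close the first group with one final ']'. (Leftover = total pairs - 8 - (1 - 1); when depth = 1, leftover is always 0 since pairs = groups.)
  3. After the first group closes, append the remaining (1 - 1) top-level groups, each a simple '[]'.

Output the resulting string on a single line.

Answer: [[[[[[[[]]]]]]]]

Derivation:
Spec: pairs=8 depth=8 groups=1
Leftover pairs = 8 - 8 - (1-1) = 0
First group: deep chain of depth 8 + 0 sibling pairs
Remaining 0 groups: simple '[]' each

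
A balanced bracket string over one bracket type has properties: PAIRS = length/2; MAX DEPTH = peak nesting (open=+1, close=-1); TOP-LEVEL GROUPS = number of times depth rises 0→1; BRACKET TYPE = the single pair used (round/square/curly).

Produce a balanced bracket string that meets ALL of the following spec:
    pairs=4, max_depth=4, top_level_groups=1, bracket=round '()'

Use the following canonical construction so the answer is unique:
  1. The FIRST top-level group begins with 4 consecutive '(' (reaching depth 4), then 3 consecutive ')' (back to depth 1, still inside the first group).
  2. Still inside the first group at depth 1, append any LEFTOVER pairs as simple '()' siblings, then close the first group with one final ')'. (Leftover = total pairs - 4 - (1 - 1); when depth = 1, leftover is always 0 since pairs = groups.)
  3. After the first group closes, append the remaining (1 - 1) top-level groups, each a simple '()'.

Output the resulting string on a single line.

Spec: pairs=4 depth=4 groups=1
Leftover pairs = 4 - 4 - (1-1) = 0
First group: deep chain of depth 4 + 0 sibling pairs
Remaining 0 groups: simple '()' each

Answer: (((())))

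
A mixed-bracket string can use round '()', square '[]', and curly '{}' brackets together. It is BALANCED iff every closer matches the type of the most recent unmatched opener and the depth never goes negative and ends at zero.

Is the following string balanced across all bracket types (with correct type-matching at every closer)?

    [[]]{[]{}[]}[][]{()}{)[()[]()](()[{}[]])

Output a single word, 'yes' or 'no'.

Answer: no

Derivation:
pos 0: push '['; stack = [
pos 1: push '['; stack = [[
pos 2: ']' matches '['; pop; stack = [
pos 3: ']' matches '['; pop; stack = (empty)
pos 4: push '{'; stack = {
pos 5: push '['; stack = {[
pos 6: ']' matches '['; pop; stack = {
pos 7: push '{'; stack = {{
pos 8: '}' matches '{'; pop; stack = {
pos 9: push '['; stack = {[
pos 10: ']' matches '['; pop; stack = {
pos 11: '}' matches '{'; pop; stack = (empty)
pos 12: push '['; stack = [
pos 13: ']' matches '['; pop; stack = (empty)
pos 14: push '['; stack = [
pos 15: ']' matches '['; pop; stack = (empty)
pos 16: push '{'; stack = {
pos 17: push '('; stack = {(
pos 18: ')' matches '('; pop; stack = {
pos 19: '}' matches '{'; pop; stack = (empty)
pos 20: push '{'; stack = {
pos 21: saw closer ')' but top of stack is '{' (expected '}') → INVALID
Verdict: type mismatch at position 21: ')' closes '{' → no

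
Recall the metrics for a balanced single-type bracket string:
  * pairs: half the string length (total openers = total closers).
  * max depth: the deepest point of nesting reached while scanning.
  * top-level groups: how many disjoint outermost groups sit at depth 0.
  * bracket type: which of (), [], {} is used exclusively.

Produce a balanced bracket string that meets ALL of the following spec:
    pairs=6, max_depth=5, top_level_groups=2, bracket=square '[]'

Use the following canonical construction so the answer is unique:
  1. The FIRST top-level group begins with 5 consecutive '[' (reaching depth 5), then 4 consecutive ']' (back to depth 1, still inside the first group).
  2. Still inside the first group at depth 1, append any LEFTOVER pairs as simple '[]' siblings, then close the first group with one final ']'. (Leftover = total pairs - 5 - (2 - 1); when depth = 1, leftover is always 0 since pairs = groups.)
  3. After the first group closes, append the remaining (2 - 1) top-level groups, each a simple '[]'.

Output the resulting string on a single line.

Answer: [[[[[]]]]][]

Derivation:
Spec: pairs=6 depth=5 groups=2
Leftover pairs = 6 - 5 - (2-1) = 0
First group: deep chain of depth 5 + 0 sibling pairs
Remaining 1 groups: simple '[]' each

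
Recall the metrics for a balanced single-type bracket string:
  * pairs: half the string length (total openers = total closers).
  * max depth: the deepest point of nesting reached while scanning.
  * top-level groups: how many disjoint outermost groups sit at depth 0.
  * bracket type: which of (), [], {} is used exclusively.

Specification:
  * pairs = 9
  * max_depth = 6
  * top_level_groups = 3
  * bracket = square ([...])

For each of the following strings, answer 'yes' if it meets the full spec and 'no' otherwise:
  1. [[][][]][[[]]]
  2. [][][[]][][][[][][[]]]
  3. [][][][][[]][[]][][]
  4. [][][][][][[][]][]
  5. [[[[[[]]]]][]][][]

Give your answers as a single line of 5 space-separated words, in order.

Answer: no no no no yes

Derivation:
String 1 '[[][][]][[[]]]': depth seq [1 2 1 2 1 2 1 0 1 2 3 2 1 0]
  -> pairs=7 depth=3 groups=2 -> no
String 2 '[][][[]][][][[][][[]]]': depth seq [1 0 1 0 1 2 1 0 1 0 1 0 1 2 1 2 1 2 3 2 1 0]
  -> pairs=11 depth=3 groups=6 -> no
String 3 '[][][][][[]][[]][][]': depth seq [1 0 1 0 1 0 1 0 1 2 1 0 1 2 1 0 1 0 1 0]
  -> pairs=10 depth=2 groups=8 -> no
String 4 '[][][][][][[][]][]': depth seq [1 0 1 0 1 0 1 0 1 0 1 2 1 2 1 0 1 0]
  -> pairs=9 depth=2 groups=7 -> no
String 5 '[[[[[[]]]]][]][][]': depth seq [1 2 3 4 5 6 5 4 3 2 1 2 1 0 1 0 1 0]
  -> pairs=9 depth=6 groups=3 -> yes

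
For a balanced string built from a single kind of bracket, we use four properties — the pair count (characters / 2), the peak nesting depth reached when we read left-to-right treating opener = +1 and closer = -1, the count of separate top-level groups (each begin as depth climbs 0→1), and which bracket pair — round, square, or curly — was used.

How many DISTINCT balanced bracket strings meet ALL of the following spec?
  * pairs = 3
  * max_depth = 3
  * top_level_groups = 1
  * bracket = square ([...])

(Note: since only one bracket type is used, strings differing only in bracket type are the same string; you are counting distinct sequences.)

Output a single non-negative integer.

Answer: 1

Derivation:
Spec: pairs=3 depth=3 groups=1
Count(depth <= 3) = 2
Count(depth <= 2) = 1
Count(depth == 3) = 2 - 1 = 1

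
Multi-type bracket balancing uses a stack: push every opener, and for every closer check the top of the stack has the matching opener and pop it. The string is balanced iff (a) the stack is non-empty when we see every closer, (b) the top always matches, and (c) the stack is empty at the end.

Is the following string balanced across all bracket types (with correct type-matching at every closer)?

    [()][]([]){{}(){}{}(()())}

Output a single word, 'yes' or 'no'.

Answer: yes

Derivation:
pos 0: push '['; stack = [
pos 1: push '('; stack = [(
pos 2: ')' matches '('; pop; stack = [
pos 3: ']' matches '['; pop; stack = (empty)
pos 4: push '['; stack = [
pos 5: ']' matches '['; pop; stack = (empty)
pos 6: push '('; stack = (
pos 7: push '['; stack = ([
pos 8: ']' matches '['; pop; stack = (
pos 9: ')' matches '('; pop; stack = (empty)
pos 10: push '{'; stack = {
pos 11: push '{'; stack = {{
pos 12: '}' matches '{'; pop; stack = {
pos 13: push '('; stack = {(
pos 14: ')' matches '('; pop; stack = {
pos 15: push '{'; stack = {{
pos 16: '}' matches '{'; pop; stack = {
pos 17: push '{'; stack = {{
pos 18: '}' matches '{'; pop; stack = {
pos 19: push '('; stack = {(
pos 20: push '('; stack = {((
pos 21: ')' matches '('; pop; stack = {(
pos 22: push '('; stack = {((
pos 23: ')' matches '('; pop; stack = {(
pos 24: ')' matches '('; pop; stack = {
pos 25: '}' matches '{'; pop; stack = (empty)
end: stack empty → VALID
Verdict: properly nested → yes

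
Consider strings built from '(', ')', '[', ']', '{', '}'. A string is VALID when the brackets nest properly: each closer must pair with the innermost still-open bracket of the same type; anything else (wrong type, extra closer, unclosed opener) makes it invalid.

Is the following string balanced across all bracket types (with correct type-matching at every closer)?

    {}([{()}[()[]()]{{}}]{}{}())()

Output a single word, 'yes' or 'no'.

pos 0: push '{'; stack = {
pos 1: '}' matches '{'; pop; stack = (empty)
pos 2: push '('; stack = (
pos 3: push '['; stack = ([
pos 4: push '{'; stack = ([{
pos 5: push '('; stack = ([{(
pos 6: ')' matches '('; pop; stack = ([{
pos 7: '}' matches '{'; pop; stack = ([
pos 8: push '['; stack = ([[
pos 9: push '('; stack = ([[(
pos 10: ')' matches '('; pop; stack = ([[
pos 11: push '['; stack = ([[[
pos 12: ']' matches '['; pop; stack = ([[
pos 13: push '('; stack = ([[(
pos 14: ')' matches '('; pop; stack = ([[
pos 15: ']' matches '['; pop; stack = ([
pos 16: push '{'; stack = ([{
pos 17: push '{'; stack = ([{{
pos 18: '}' matches '{'; pop; stack = ([{
pos 19: '}' matches '{'; pop; stack = ([
pos 20: ']' matches '['; pop; stack = (
pos 21: push '{'; stack = ({
pos 22: '}' matches '{'; pop; stack = (
pos 23: push '{'; stack = ({
pos 24: '}' matches '{'; pop; stack = (
pos 25: push '('; stack = ((
pos 26: ')' matches '('; pop; stack = (
pos 27: ')' matches '('; pop; stack = (empty)
pos 28: push '('; stack = (
pos 29: ')' matches '('; pop; stack = (empty)
end: stack empty → VALID
Verdict: properly nested → yes

Answer: yes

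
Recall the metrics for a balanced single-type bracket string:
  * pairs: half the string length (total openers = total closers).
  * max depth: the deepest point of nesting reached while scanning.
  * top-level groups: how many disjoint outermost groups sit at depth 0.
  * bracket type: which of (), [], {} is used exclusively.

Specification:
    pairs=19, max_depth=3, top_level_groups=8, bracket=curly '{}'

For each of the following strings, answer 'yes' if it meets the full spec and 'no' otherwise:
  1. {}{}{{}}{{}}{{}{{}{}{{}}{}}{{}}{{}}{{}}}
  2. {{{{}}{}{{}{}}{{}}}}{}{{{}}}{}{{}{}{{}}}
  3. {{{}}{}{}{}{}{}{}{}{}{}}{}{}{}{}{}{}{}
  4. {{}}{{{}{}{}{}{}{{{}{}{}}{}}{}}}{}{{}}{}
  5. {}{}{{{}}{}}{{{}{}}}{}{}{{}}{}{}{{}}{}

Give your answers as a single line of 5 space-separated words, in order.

Answer: no no yes no no

Derivation:
String 1 '{}{}{{}}{{}}{{}{{}{}{{}}{}}{{}}{{}}{{}}}': depth seq [1 0 1 0 1 2 1 0 1 2 1 0 1 2 1 2 3 2 3 2 3 4 3 2 3 2 1 2 3 2 1 2 3 2 1 2 3 2 1 0]
  -> pairs=20 depth=4 groups=5 -> no
String 2 '{{{{}}{}{{}{}}{{}}}}{}{{{}}}{}{{}{}{{}}}': depth seq [1 2 3 4 3 2 3 2 3 4 3 4 3 2 3 4 3 2 1 0 1 0 1 2 3 2 1 0 1 0 1 2 1 2 1 2 3 2 1 0]
  -> pairs=20 depth=4 groups=5 -> no
String 3 '{{{}}{}{}{}{}{}{}{}{}{}}{}{}{}{}{}{}{}': depth seq [1 2 3 2 1 2 1 2 1 2 1 2 1 2 1 2 1 2 1 2 1 2 1 0 1 0 1 0 1 0 1 0 1 0 1 0 1 0]
  -> pairs=19 depth=3 groups=8 -> yes
String 4 '{{}}{{{}{}{}{}{}{{{}{}{}}{}}{}}}{}{{}}{}': depth seq [1 2 1 0 1 2 3 2 3 2 3 2 3 2 3 2 3 4 5 4 5 4 5 4 3 4 3 2 3 2 1 0 1 0 1 2 1 0 1 0]
  -> pairs=20 depth=5 groups=5 -> no
String 5 '{}{}{{{}}{}}{{{}{}}}{}{}{{}}{}{}{{}}{}': depth seq [1 0 1 0 1 2 3 2 1 2 1 0 1 2 3 2 3 2 1 0 1 0 1 0 1 2 1 0 1 0 1 0 1 2 1 0 1 0]
  -> pairs=19 depth=3 groups=11 -> no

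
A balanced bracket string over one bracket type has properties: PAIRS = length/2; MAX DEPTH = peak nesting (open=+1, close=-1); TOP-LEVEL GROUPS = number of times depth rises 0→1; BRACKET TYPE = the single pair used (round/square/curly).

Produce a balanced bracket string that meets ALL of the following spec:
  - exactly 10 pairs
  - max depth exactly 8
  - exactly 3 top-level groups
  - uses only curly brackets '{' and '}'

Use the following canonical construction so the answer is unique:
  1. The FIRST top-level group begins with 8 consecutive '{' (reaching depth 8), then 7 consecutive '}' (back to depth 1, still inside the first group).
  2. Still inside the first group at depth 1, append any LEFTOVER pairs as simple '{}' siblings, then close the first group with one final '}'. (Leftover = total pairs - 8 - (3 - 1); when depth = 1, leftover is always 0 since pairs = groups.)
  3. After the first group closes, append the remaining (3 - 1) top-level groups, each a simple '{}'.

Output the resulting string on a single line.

Answer: {{{{{{{{}}}}}}}}{}{}

Derivation:
Spec: pairs=10 depth=8 groups=3
Leftover pairs = 10 - 8 - (3-1) = 0
First group: deep chain of depth 8 + 0 sibling pairs
Remaining 2 groups: simple '{}' each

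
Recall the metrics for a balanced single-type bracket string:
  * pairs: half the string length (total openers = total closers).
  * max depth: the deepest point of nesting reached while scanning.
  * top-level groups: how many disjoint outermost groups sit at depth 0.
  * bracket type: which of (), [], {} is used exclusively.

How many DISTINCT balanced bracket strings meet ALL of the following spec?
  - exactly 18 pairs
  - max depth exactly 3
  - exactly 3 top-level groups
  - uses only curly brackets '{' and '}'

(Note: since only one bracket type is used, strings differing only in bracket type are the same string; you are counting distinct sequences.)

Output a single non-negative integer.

Answer: 765816

Derivation:
Spec: pairs=18 depth=3 groups=3
Count(depth <= 3) = 765952
Count(depth <= 2) = 136
Count(depth == 3) = 765952 - 136 = 765816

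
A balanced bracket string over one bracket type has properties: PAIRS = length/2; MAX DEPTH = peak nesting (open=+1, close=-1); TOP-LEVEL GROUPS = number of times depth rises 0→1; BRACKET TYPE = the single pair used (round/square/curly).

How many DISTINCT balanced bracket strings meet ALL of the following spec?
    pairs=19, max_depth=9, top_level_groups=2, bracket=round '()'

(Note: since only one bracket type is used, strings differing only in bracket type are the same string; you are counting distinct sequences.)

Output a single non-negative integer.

Spec: pairs=19 depth=9 groups=2
Count(depth <= 9) = 454218820
Count(depth <= 8) = 417118050
Count(depth == 9) = 454218820 - 417118050 = 37100770

Answer: 37100770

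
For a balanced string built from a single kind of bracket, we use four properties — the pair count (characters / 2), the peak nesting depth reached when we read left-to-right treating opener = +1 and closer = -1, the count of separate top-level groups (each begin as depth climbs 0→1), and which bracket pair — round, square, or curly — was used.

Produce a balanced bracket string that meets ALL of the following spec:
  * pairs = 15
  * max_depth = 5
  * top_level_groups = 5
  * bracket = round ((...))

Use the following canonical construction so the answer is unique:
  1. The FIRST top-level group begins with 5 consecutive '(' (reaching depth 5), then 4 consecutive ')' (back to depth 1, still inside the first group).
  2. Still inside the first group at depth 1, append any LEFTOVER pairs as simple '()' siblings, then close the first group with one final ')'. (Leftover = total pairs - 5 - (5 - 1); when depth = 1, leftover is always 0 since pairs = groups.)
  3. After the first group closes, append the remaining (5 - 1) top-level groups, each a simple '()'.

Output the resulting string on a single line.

Spec: pairs=15 depth=5 groups=5
Leftover pairs = 15 - 5 - (5-1) = 6
First group: deep chain of depth 5 + 6 sibling pairs
Remaining 4 groups: simple '()' each

Answer: ((((())))()()()()()())()()()()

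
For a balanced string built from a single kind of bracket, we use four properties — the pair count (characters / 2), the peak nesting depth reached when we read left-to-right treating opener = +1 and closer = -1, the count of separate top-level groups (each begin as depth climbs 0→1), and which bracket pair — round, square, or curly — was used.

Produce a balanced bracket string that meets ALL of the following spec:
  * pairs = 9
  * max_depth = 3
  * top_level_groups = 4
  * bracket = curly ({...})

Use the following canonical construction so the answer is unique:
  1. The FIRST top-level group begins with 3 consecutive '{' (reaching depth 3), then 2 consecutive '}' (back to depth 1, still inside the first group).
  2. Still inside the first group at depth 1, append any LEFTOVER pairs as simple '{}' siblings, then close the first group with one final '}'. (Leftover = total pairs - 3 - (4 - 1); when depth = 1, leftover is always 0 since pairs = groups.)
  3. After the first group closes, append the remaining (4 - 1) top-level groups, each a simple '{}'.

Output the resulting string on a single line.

Spec: pairs=9 depth=3 groups=4
Leftover pairs = 9 - 3 - (4-1) = 3
First group: deep chain of depth 3 + 3 sibling pairs
Remaining 3 groups: simple '{}' each

Answer: {{{}}{}{}{}}{}{}{}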